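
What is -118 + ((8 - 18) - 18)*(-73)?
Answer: 1926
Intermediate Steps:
-118 + ((8 - 18) - 18)*(-73) = -118 + (-10 - 18)*(-73) = -118 - 28*(-73) = -118 + 2044 = 1926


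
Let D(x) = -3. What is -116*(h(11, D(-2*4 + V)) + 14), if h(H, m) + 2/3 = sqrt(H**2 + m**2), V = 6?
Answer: -4640/3 - 116*sqrt(130) ≈ -2869.3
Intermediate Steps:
h(H, m) = -2/3 + sqrt(H**2 + m**2)
-116*(h(11, D(-2*4 + V)) + 14) = -116*((-2/3 + sqrt(11**2 + (-3)**2)) + 14) = -116*((-2/3 + sqrt(121 + 9)) + 14) = -116*((-2/3 + sqrt(130)) + 14) = -116*(40/3 + sqrt(130)) = -4640/3 - 116*sqrt(130)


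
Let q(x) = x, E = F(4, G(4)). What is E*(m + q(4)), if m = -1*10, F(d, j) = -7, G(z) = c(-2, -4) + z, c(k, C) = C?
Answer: 42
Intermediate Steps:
G(z) = -4 + z
E = -7
m = -10
E*(m + q(4)) = -7*(-10 + 4) = -7*(-6) = 42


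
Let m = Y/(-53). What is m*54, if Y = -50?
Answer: 2700/53 ≈ 50.943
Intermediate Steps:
m = 50/53 (m = -50/(-53) = -50*(-1/53) = 50/53 ≈ 0.94340)
m*54 = (50/53)*54 = 2700/53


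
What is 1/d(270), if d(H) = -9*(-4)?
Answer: 1/36 ≈ 0.027778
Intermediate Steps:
d(H) = 36
1/d(270) = 1/36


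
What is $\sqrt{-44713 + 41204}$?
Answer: $11 i \sqrt{29} \approx 59.237 i$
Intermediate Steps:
$\sqrt{-44713 + 41204} = \sqrt{-3509} = 11 i \sqrt{29}$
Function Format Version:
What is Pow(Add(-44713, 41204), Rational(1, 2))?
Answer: Mul(11, I, Pow(29, Rational(1, 2))) ≈ Mul(59.237, I)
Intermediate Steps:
Pow(Add(-44713, 41204), Rational(1, 2)) = Pow(-3509, Rational(1, 2)) = Mul(11, I, Pow(29, Rational(1, 2)))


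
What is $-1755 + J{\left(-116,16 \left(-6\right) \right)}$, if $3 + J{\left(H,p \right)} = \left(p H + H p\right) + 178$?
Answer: $20692$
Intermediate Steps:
$J{\left(H,p \right)} = 175 + 2 H p$ ($J{\left(H,p \right)} = -3 + \left(\left(p H + H p\right) + 178\right) = -3 + \left(\left(H p + H p\right) + 178\right) = -3 + \left(2 H p + 178\right) = -3 + \left(178 + 2 H p\right) = 175 + 2 H p$)
$-1755 + J{\left(-116,16 \left(-6\right) \right)} = -1755 + \left(175 + 2 \left(-116\right) 16 \left(-6\right)\right) = -1755 + \left(175 + 2 \left(-116\right) \left(-96\right)\right) = -1755 + \left(175 + 22272\right) = -1755 + 22447 = 20692$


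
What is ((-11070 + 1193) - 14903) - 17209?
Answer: -41989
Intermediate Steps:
((-11070 + 1193) - 14903) - 17209 = (-9877 - 14903) - 17209 = -24780 - 17209 = -41989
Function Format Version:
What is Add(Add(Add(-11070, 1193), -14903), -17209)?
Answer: -41989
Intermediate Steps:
Add(Add(Add(-11070, 1193), -14903), -17209) = Add(Add(-9877, -14903), -17209) = Add(-24780, -17209) = -41989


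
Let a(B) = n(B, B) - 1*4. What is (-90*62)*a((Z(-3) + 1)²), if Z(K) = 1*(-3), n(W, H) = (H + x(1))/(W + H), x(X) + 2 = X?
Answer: 40455/2 ≈ 20228.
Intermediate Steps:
x(X) = -2 + X
n(W, H) = (-1 + H)/(H + W) (n(W, H) = (H + (-2 + 1))/(W + H) = (H - 1)/(H + W) = (-1 + H)/(H + W))
Z(K) = -3
a(B) = -4 + (-1 + B)/(2*B) (a(B) = (-1 + B)/(B + B) - 1*4 = (-1 + B)/((2*B)) - 4 = (1/(2*B))*(-1 + B) - 4 = (-1 + B)/(2*B) - 4 = -4 + (-1 + B)/(2*B))
(-90*62)*a((Z(-3) + 1)²) = (-90*62)*((-1 - 7*(-3 + 1)²)/(2*((-3 + 1)²))) = -2790*(-1 - 7*(-2)²)/((-2)²) = -2790*(-1 - 7*4)/4 = -2790*(-1 - 28)/4 = -2790*(-29)/4 = -5580*(-29/8) = 40455/2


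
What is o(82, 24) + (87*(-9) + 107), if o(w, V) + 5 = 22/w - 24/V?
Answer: -27951/41 ≈ -681.73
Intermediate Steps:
o(w, V) = -5 - 24/V + 22/w (o(w, V) = -5 + (22/w - 24/V) = -5 + (-24/V + 22/w) = -5 - 24/V + 22/w)
o(82, 24) + (87*(-9) + 107) = (-5 - 24/24 + 22/82) + (87*(-9) + 107) = (-5 - 24*1/24 + 22*(1/82)) + (-783 + 107) = (-5 - 1 + 11/41) - 676 = -235/41 - 676 = -27951/41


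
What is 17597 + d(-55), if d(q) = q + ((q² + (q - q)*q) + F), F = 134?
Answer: 20701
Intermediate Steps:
d(q) = 134 + q + q² (d(q) = q + ((q² + (q - q)*q) + 134) = q + ((q² + 0*q) + 134) = q + ((q² + 0) + 134) = q + (q² + 134) = q + (134 + q²) = 134 + q + q²)
17597 + d(-55) = 17597 + (134 - 55 + (-55)²) = 17597 + (134 - 55 + 3025) = 17597 + 3104 = 20701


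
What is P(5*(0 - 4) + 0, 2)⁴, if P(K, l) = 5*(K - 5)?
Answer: 244140625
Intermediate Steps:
P(K, l) = -25 + 5*K (P(K, l) = 5*(-5 + K) = -25 + 5*K)
P(5*(0 - 4) + 0, 2)⁴ = (-25 + 5*(5*(0 - 4) + 0))⁴ = (-25 + 5*(5*(-4) + 0))⁴ = (-25 + 5*(-20 + 0))⁴ = (-25 + 5*(-20))⁴ = (-25 - 100)⁴ = (-125)⁴ = 244140625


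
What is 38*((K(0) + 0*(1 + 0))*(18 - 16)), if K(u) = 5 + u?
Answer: 380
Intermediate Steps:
38*((K(0) + 0*(1 + 0))*(18 - 16)) = 38*(((5 + 0) + 0*(1 + 0))*(18 - 16)) = 38*((5 + 0*1)*2) = 38*((5 + 0)*2) = 38*(5*2) = 38*10 = 380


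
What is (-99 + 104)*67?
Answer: 335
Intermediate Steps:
(-99 + 104)*67 = 5*67 = 335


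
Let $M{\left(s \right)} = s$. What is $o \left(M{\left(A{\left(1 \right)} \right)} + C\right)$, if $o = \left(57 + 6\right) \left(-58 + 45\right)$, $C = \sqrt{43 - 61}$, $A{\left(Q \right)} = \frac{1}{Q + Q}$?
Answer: $- \frac{819}{2} - 2457 i \sqrt{2} \approx -409.5 - 3474.7 i$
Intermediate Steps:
$A{\left(Q \right)} = \frac{1}{2 Q}$
$C = 3 i \sqrt{2}$ ($C = \sqrt{-18} = 3 i \sqrt{2} \approx 4.2426 i$)
$o = -819$ ($o = 63 \left(-13\right) = -819$)
$o \left(M{\left(A{\left(1 \right)} \right)} + C\right) = - 819 \left(\frac{1}{2 \cdot 1} + 3 i \sqrt{2}\right) = - 819 \left(\frac{1}{2} \cdot 1 + 3 i \sqrt{2}\right) = - 819 \left(\frac{1}{2} + 3 i \sqrt{2}\right) = - \frac{819}{2} - 2457 i \sqrt{2}$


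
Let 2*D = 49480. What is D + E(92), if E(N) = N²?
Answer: 33204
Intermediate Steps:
D = 24740 (D = (½)*49480 = 24740)
D + E(92) = 24740 + 92² = 24740 + 8464 = 33204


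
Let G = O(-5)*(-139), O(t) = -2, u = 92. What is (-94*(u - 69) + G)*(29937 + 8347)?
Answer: -72127056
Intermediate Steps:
G = 278 (G = -2*(-139) = 278)
(-94*(u - 69) + G)*(29937 + 8347) = (-94*(92 - 69) + 278)*(29937 + 8347) = (-94*23 + 278)*38284 = (-2162 + 278)*38284 = -1884*38284 = -72127056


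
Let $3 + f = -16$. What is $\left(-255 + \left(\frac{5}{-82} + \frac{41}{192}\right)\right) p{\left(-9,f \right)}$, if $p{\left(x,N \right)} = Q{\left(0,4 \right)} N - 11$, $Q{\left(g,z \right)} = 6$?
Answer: $\frac{250769875}{7872} \approx 31856.0$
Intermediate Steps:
$f = -19$ ($f = -3 - 16 = -19$)
$p{\left(x,N \right)} = -11 + 6 N$ ($p{\left(x,N \right)} = 6 N - 11 = -11 + 6 N$)
$\left(-255 + \left(\frac{5}{-82} + \frac{41}{192}\right)\right) p{\left(-9,f \right)} = \left(-255 + \left(\frac{5}{-82} + \frac{41}{192}\right)\right) \left(-11 + 6 \left(-19\right)\right) = \left(-255 + \left(5 \left(- \frac{1}{82}\right) + 41 \cdot \frac{1}{192}\right)\right) \left(-11 - 114\right) = \left(-255 + \left(- \frac{5}{82} + \frac{41}{192}\right)\right) \left(-125\right) = \left(-255 + \frac{1201}{7872}\right) \left(-125\right) = \left(- \frac{2006159}{7872}\right) \left(-125\right) = \frac{250769875}{7872}$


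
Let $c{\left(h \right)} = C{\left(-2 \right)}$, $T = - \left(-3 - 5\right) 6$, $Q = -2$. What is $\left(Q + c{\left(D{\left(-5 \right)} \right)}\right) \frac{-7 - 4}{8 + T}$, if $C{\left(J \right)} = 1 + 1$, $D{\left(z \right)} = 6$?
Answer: $0$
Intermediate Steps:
$T = 48$ ($T = - \left(-8\right) 6 = \left(-1\right) \left(-48\right) = 48$)
$C{\left(J \right)} = 2$
$c{\left(h \right)} = 2$
$\left(Q + c{\left(D{\left(-5 \right)} \right)}\right) \frac{-7 - 4}{8 + T} = \left(-2 + 2\right) \frac{-7 - 4}{8 + 48} = 0 \left(- \frac{11}{56}\right) = 0$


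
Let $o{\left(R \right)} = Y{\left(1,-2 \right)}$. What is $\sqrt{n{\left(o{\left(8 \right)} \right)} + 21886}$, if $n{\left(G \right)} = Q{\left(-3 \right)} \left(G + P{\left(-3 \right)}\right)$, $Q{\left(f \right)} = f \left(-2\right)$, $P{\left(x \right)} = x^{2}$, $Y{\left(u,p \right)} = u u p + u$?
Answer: $\sqrt{21934} \approx 148.1$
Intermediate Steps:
$Y{\left(u,p \right)} = u + p u^{2}$ ($Y{\left(u,p \right)} = u^{2} p + u = p u^{2} + u = u + p u^{2}$)
$Q{\left(f \right)} = - 2 f$
$o{\left(R \right)} = -1$ ($o{\left(R \right)} = 1 \left(1 - 2\right) = 1 \left(-1\right) = -1$)
$n{\left(G \right)} = 54 + 6 G$ ($n{\left(G \right)} = \left(-2\right) \left(-3\right) \left(G + \left(-3\right)^{2}\right) = 6 \left(G + 9\right) = 6 \left(9 + G\right) = 54 + 6 G$)
$\sqrt{n{\left(o{\left(8 \right)} \right)} + 21886} = \sqrt{\left(54 + 6 \left(-1\right)\right) + 21886} = \sqrt{\left(54 - 6\right) + 21886} = \sqrt{48 + 21886} = \sqrt{21934}$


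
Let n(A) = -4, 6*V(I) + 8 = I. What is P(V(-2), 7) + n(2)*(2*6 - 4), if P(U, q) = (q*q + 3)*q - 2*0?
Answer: 332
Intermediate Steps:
V(I) = -4/3 + I/6
P(U, q) = q*(3 + q**2) (P(U, q) = (q**2 + 3)*q + 0 = (3 + q**2)*q + 0 = q*(3 + q**2) + 0 = q*(3 + q**2))
P(V(-2), 7) + n(2)*(2*6 - 4) = 7*(3 + 7**2) - 4*(2*6 - 4) = 7*(3 + 49) - 4*(12 - 4) = 7*52 - 4*8 = 364 - 32 = 332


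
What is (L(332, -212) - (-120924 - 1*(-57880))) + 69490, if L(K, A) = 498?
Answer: 133032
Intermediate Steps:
(L(332, -212) - (-120924 - 1*(-57880))) + 69490 = (498 - (-120924 - 1*(-57880))) + 69490 = (498 - (-120924 + 57880)) + 69490 = (498 - 1*(-63044)) + 69490 = (498 + 63044) + 69490 = 63542 + 69490 = 133032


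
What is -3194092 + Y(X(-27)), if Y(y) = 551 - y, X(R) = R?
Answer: -3193514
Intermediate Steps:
-3194092 + Y(X(-27)) = -3194092 + (551 - 1*(-27)) = -3194092 + (551 + 27) = -3194092 + 578 = -3193514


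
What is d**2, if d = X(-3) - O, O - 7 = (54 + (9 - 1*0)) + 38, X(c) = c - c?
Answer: 11664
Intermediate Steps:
X(c) = 0
O = 108 (O = 7 + ((54 + (9 - 1*0)) + 38) = 7 + ((54 + (9 + 0)) + 38) = 7 + ((54 + 9) + 38) = 7 + (63 + 38) = 7 + 101 = 108)
d = -108 (d = 0 - 1*108 = 0 - 108 = -108)
d**2 = (-108)**2 = 11664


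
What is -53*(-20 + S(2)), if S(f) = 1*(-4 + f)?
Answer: 1166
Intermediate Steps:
S(f) = -4 + f
-53*(-20 + S(2)) = -53*(-20 + (-4 + 2)) = -53*(-20 - 2) = -53*(-22) = 1166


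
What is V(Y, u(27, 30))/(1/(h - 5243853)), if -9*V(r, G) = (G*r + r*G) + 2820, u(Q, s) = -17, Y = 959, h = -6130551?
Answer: -112932665848/3 ≈ -3.7644e+10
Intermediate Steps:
V(r, G) = -940/3 - 2*G*r/9 (V(r, G) = -((G*r + r*G) + 2820)/9 = -((G*r + G*r) + 2820)/9 = -(2*G*r + 2820)/9 = -(2820 + 2*G*r)/9 = -940/3 - 2*G*r/9)
V(Y, u(27, 30))/(1/(h - 5243853)) = (-940/3 - 2/9*(-17)*959)/(1/(-6130551 - 5243853)) = (-940/3 + 32606/9)/(1/(-11374404)) = 29786/(9*(-1/11374404)) = (29786/9)*(-11374404) = -112932665848/3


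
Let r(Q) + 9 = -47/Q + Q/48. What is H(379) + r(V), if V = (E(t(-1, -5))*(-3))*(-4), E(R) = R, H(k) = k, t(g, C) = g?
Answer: 1121/3 ≈ 373.67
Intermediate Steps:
V = -12 (V = -1*(-3)*(-4) = 3*(-4) = -12)
r(Q) = -9 - 47/Q + Q/48 (r(Q) = -9 + (-47/Q + Q/48) = -9 - 47/Q + Q/48)
H(379) + r(V) = 379 + (-9 - 47/(-12) + (1/48)*(-12)) = 379 + (-9 - 47*(-1/12) - ¼) = 379 + (-9 + 47/12 - ¼) = 379 - 16/3 = 1121/3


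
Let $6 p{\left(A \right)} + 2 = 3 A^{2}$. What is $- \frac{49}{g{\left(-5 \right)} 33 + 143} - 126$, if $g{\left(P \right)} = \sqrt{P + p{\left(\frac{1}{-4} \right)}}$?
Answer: $\frac{14 \left(- 99 \sqrt{3054} + 10324 i\right)}{11 \left(\sqrt{3054} - 104 i\right)} \approx -126.27 + 0.14199 i$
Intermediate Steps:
$p{\left(A \right)} = - \frac{1}{3} + \frac{A^{2}}{2}$ ($p{\left(A \right)} = - \frac{1}{3} + \frac{3 A^{2}}{6} = - \frac{1}{3} + \frac{A^{2}}{2}$)
$g{\left(P \right)} = \sqrt{- \frac{29}{96} + P}$ ($g{\left(P \right)} = \sqrt{P - \left(\frac{1}{3} - \frac{\left(\frac{1}{-4}\right)^{2}}{2}\right)} = \sqrt{P - \left(\frac{1}{3} - \frac{\left(- \frac{1}{4}\right)^{2}}{2}\right)} = \sqrt{P + \left(- \frac{1}{3} + \frac{1}{2} \cdot \frac{1}{16}\right)} = \sqrt{P + \left(- \frac{1}{3} + \frac{1}{32}\right)} = \sqrt{P - \frac{29}{96}} = \sqrt{- \frac{29}{96} + P}$)
$- \frac{49}{g{\left(-5 \right)} 33 + 143} - 126 = - \frac{49}{\frac{\sqrt{-174 + 576 \left(-5\right)}}{24} \cdot 33 + 143} - 126 = - \frac{49}{\frac{\sqrt{-174 - 2880}}{24} \cdot 33 + 143} - 126 = - \frac{49}{\frac{\sqrt{-3054}}{24} \cdot 33 + 143} - 126 = - \frac{49}{\frac{i \sqrt{3054}}{24} \cdot 33 + 143} - 126 = - \frac{49}{\frac{11 i \sqrt{3054}}{8} + 143} - 126 = - \frac{49}{143 + \frac{11 i \sqrt{3054}}{8}} - 126 = -126 - \frac{49}{143 + \frac{11 i \sqrt{3054}}{8}}$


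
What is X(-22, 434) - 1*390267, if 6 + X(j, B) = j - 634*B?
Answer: -665451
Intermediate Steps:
X(j, B) = -6 + j - 634*B (X(j, B) = -6 + (j - 634*B) = -6 + j - 634*B)
X(-22, 434) - 1*390267 = (-6 - 22 - 634*434) - 1*390267 = (-6 - 22 - 275156) - 390267 = -275184 - 390267 = -665451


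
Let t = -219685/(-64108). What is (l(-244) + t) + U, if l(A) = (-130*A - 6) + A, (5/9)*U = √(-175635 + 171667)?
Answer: 2017698445/64108 + 72*I*√62/5 ≈ 31473.0 + 113.39*I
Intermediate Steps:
U = 72*I*√62/5 (U = 9*√(-175635 + 171667)/5 = 9*√(-3968)/5 = 9*(8*I*√62)/5 = 72*I*√62/5 ≈ 113.39*I)
l(A) = -6 - 129*A (l(A) = (-6 - 130*A) + A = -6 - 129*A)
t = 219685/64108 (t = -219685*(-1/64108) = 219685/64108 ≈ 3.4268)
(l(-244) + t) + U = ((-6 - 129*(-244)) + 219685/64108) + 72*I*√62/5 = ((-6 + 31476) + 219685/64108) + 72*I*√62/5 = (31470 + 219685/64108) + 72*I*√62/5 = 2017698445/64108 + 72*I*√62/5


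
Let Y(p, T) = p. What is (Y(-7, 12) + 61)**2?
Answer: 2916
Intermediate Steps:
(Y(-7, 12) + 61)**2 = (-7 + 61)**2 = 54**2 = 2916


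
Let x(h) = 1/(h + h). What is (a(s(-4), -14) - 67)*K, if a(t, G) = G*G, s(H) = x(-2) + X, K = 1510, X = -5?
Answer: 194790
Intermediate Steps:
x(h) = 1/(2*h)
s(H) = -21/4 (s(H) = (½)/(-2) - 5 = (½)*(-½) - 5 = -¼ - 5 = -21/4)
a(t, G) = G²
(a(s(-4), -14) - 67)*K = ((-14)² - 67)*1510 = (196 - 67)*1510 = 129*1510 = 194790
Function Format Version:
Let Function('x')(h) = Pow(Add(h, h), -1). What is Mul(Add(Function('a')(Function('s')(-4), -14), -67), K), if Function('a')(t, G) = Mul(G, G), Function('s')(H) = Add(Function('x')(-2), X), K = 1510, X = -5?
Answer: 194790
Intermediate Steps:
Function('x')(h) = Mul(Rational(1, 2), Pow(h, -1)) (Function('x')(h) = Pow(Mul(2, h), -1) = Mul(Rational(1, 2), Pow(h, -1)))
Function('s')(H) = Rational(-21, 4) (Function('s')(H) = Add(Mul(Rational(1, 2), Pow(-2, -1)), -5) = Add(Mul(Rational(1, 2), Rational(-1, 2)), -5) = Add(Rational(-1, 4), -5) = Rational(-21, 4))
Function('a')(t, G) = Pow(G, 2)
Mul(Add(Function('a')(Function('s')(-4), -14), -67), K) = Mul(Add(Pow(-14, 2), -67), 1510) = Mul(Add(196, -67), 1510) = Mul(129, 1510) = 194790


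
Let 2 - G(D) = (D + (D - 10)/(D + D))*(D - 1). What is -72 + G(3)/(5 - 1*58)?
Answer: -11443/159 ≈ -71.969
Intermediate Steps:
G(D) = 2 - (-1 + D)*(D + (-10 + D)/(2*D)) (G(D) = 2 - (D + (D - 10)/(D + D))*(D - 1) = 2 - (D + (-10 + D)/((2*D)))*(-1 + D) = 2 - (D + (-10 + D)*(1/(2*D)))*(-1 + D) = 2 - (D + (-10 + D)/(2*D))*(-1 + D) = 2 - (-1 + D)*(D + (-10 + D)/(2*D)))
-72 + G(3)/(5 - 1*58) = -72 + (15/2 + (½)*3 - 1*3² - 5/3)/(5 - 1*58) = -72 + (15/2 + 3/2 - 1*9 - 5*⅓)/(5 - 58) = -72 + (15/2 + 3/2 - 9 - 5/3)/(-53) = -72 - 1/53*(-5/3) = -72 + 5/159 = -11443/159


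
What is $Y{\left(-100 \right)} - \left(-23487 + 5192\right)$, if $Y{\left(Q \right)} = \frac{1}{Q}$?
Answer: $\frac{1829499}{100} \approx 18295.0$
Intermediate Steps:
$Y{\left(-100 \right)} - \left(-23487 + 5192\right) = \frac{1}{-100} - \left(-23487 + 5192\right) = - \frac{1}{100} - -18295 = - \frac{1}{100} + 18295 = \frac{1829499}{100}$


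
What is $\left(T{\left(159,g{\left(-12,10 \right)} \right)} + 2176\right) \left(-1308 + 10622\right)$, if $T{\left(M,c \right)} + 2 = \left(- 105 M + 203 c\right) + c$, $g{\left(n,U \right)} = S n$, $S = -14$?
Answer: $183960814$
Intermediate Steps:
$g{\left(n,U \right)} = - 14 n$
$T{\left(M,c \right)} = -2 - 105 M + 204 c$ ($T{\left(M,c \right)} = -2 + \left(\left(- 105 M + 203 c\right) + c\right) = -2 - \left(- 204 c + 105 M\right) = -2 - 105 M + 204 c$)
$\left(T{\left(159,g{\left(-12,10 \right)} \right)} + 2176\right) \left(-1308 + 10622\right) = \left(\left(-2 - 16695 + 204 \left(\left(-14\right) \left(-12\right)\right)\right) + 2176\right) \left(-1308 + 10622\right) = \left(\left(-2 - 16695 + 204 \cdot 168\right) + 2176\right) 9314 = \left(\left(-2 - 16695 + 34272\right) + 2176\right) 9314 = \left(17575 + 2176\right) 9314 = 19751 \cdot 9314 = 183960814$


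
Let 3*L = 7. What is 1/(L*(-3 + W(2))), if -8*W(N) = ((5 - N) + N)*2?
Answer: -12/119 ≈ -0.10084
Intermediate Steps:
L = 7/3 (L = (1/3)*7 = 7/3 ≈ 2.3333)
W(N) = -5/4 (W(N) = -((5 - N) + N)*2/8 = -5*2/8 = -1/8*10 = -5/4)
1/(L*(-3 + W(2))) = 1/(7*(-3 - 5/4)/3) = 1/((7/3)*(-17/4)) = 1/(-119/12) = -12/119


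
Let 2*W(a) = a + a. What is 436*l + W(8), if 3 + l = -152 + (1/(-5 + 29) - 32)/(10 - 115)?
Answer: -42486757/630 ≈ -67439.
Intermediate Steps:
W(a) = a (W(a) = (a + a)/2 = (2*a)/2 = a)
l = -389833/2520 (l = -3 + (-152 + (1/(-5 + 29) - 32)/(10 - 115)) = -3 + (-152 + (1/24 - 32)/(-105)) = -3 + (-152 + (1/24 - 32)*(-1/105)) = -3 + (-152 - 767/24*(-1/105)) = -3 + (-152 + 767/2520) = -3 - 382273/2520 = -389833/2520 ≈ -154.70)
436*l + W(8) = 436*(-389833/2520) + 8 = -42491797/630 + 8 = -42486757/630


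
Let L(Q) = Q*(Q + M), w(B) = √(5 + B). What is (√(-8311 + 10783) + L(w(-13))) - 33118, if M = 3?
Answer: -33126 + 2*√618 + 6*I*√2 ≈ -33076.0 + 8.4853*I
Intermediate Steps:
L(Q) = Q*(3 + Q) (L(Q) = Q*(Q + 3) = Q*(3 + Q))
(√(-8311 + 10783) + L(w(-13))) - 33118 = (√(-8311 + 10783) + √(5 - 13)*(3 + √(5 - 13))) - 33118 = (√2472 + √(-8)*(3 + √(-8))) - 33118 = (2*√618 + (2*I*√2)*(3 + 2*I*√2)) - 33118 = (2*√618 + 2*I*√2*(3 + 2*I*√2)) - 33118 = -33118 + 2*√618 + 2*I*√2*(3 + 2*I*√2)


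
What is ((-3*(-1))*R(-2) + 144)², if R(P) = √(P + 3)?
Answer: 21609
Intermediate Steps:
R(P) = √(3 + P)
((-3*(-1))*R(-2) + 144)² = ((-3*(-1))*√(3 - 2) + 144)² = (3*√1 + 144)² = (3*1 + 144)² = (3 + 144)² = 147² = 21609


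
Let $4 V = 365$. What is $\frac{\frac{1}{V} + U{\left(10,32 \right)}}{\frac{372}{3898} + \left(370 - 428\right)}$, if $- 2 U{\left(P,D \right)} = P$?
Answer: $\frac{3549129}{41192440} \approx 0.08616$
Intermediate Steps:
$V = \frac{365}{4}$ ($V = \frac{1}{4} \cdot 365 = \frac{365}{4} \approx 91.25$)
$U{\left(P,D \right)} = - \frac{P}{2}$
$\frac{\frac{1}{V} + U{\left(10,32 \right)}}{\frac{372}{3898} + \left(370 - 428\right)} = \frac{\frac{1}{\frac{365}{4}} - 5}{\frac{372}{3898} + \left(370 - 428\right)} = \frac{\frac{4}{365} - 5}{372 \cdot \frac{1}{3898} + \left(370 - 428\right)} = - \frac{1821}{365 \left(\frac{186}{1949} - 58\right)} = - \frac{1821}{365 \left(- \frac{112856}{1949}\right)} = \left(- \frac{1821}{365}\right) \left(- \frac{1949}{112856}\right) = \frac{3549129}{41192440}$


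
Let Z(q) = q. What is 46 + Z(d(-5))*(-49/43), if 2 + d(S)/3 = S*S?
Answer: -1403/43 ≈ -32.628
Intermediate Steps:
d(S) = -6 + 3*S² (d(S) = -6 + 3*(S*S) = -6 + 3*S²)
46 + Z(d(-5))*(-49/43) = 46 + (-6 + 3*(-5)²)*(-49/43) = 46 + (-6 + 3*25)*(-49*1/43) = 46 + (-6 + 75)*(-49/43) = 46 + 69*(-49/43) = 46 - 3381/43 = -1403/43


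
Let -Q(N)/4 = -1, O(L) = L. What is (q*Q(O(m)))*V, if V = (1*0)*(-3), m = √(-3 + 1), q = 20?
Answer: 0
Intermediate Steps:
m = I*√2 (m = √(-2) = I*√2 ≈ 1.4142*I)
V = 0 (V = 0*(-3) = 0)
Q(N) = 4 (Q(N) = -4*(-1) = 4)
(q*Q(O(m)))*V = (20*4)*0 = 80*0 = 0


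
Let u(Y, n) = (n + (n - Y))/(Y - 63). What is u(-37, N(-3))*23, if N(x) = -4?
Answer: -667/100 ≈ -6.6700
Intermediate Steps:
u(Y, n) = (-Y + 2*n)/(-63 + Y)
u(-37, N(-3))*23 = ((-1*(-37) + 2*(-4))/(-63 - 37))*23 = ((37 - 8)/(-100))*23 = -1/100*29*23 = -29/100*23 = -667/100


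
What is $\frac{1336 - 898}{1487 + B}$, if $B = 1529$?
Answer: $\frac{219}{1508} \approx 0.14523$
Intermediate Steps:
$\frac{1336 - 898}{1487 + B} = \frac{1336 - 898}{1487 + 1529} = \frac{438}{3016} = 438 \cdot \frac{1}{3016} = \frac{219}{1508}$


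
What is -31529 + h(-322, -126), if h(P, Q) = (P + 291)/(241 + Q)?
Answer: -3625866/115 ≈ -31529.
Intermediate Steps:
h(P, Q) = (291 + P)/(241 + Q)
-31529 + h(-322, -126) = -31529 + (291 - 322)/(241 - 126) = -31529 - 31/115 = -3625866/115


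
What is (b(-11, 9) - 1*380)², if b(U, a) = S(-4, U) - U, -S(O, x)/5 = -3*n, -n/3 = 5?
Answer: 352836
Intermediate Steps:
n = -15 (n = -3*5 = -15)
S(O, x) = -225 (S(O, x) = -(-15)*(-15) = -5*45 = -225)
b(U, a) = -225 - U
(b(-11, 9) - 1*380)² = ((-225 - 1*(-11)) - 1*380)² = ((-225 + 11) - 380)² = (-214 - 380)² = (-594)² = 352836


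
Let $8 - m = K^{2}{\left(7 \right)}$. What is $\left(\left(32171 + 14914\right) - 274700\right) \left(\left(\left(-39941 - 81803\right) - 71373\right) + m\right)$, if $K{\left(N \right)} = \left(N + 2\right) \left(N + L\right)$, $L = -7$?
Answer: $43954505035$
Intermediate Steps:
$K{\left(N \right)} = \left(-7 + N\right) \left(2 + N\right)$ ($K{\left(N \right)} = \left(N + 2\right) \left(N - 7\right) = \left(2 + N\right) \left(-7 + N\right) = \left(-7 + N\right) \left(2 + N\right)$)
$m = 8$ ($m = 8 - \left(-14 + 7^{2} - 35\right)^{2} = 8 - \left(-14 + 49 - 35\right)^{2} = 8 - 0^{2} = 8 - 0 = 8 + 0 = 8$)
$\left(\left(32171 + 14914\right) - 274700\right) \left(\left(\left(-39941 - 81803\right) - 71373\right) + m\right) = \left(\left(32171 + 14914\right) - 274700\right) \left(\left(\left(-39941 - 81803\right) - 71373\right) + 8\right) = \left(47085 - 274700\right) \left(\left(-121744 - 71373\right) + 8\right) = - 227615 \left(-193117 + 8\right) = \left(-227615\right) \left(-193109\right) = 43954505035$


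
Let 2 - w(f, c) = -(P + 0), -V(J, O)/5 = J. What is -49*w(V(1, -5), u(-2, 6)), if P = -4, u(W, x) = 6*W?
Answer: 98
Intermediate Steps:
V(J, O) = -5*J
w(f, c) = -2 (w(f, c) = 2 - (-1)*(-4 + 0) = 2 - (-1)*(-4) = 2 - 1*4 = 2 - 4 = -2)
-49*w(V(1, -5), u(-2, 6)) = -49*(-2) = 98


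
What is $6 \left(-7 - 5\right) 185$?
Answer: $-13320$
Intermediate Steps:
$6 \left(-7 - 5\right) 185 = 6 \left(-12\right) 185 = \left(-72\right) 185 = -13320$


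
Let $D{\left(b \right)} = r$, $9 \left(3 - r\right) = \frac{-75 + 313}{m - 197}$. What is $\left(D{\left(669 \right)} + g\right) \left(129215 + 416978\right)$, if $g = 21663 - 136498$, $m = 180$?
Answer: $- \frac{564476264482}{9} \approx -6.272 \cdot 10^{10}$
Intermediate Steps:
$g = -114835$ ($g = 21663 - 136498 = -114835$)
$r = \frac{41}{9}$ ($r = 3 - \frac{\left(-75 + 313\right) \frac{1}{180 - 197}}{9} = 3 - \frac{238 \frac{1}{-17}}{9} = 3 - \frac{238 \left(- \frac{1}{17}\right)}{9} = 3 - - \frac{14}{9} = 3 + \frac{14}{9} = \frac{41}{9} \approx 4.5556$)
$D{\left(b \right)} = \frac{41}{9}$
$\left(D{\left(669 \right)} + g\right) \left(129215 + 416978\right) = \left(\frac{41}{9} - 114835\right) \left(129215 + 416978\right) = \left(- \frac{1033474}{9}\right) 546193 = - \frac{564476264482}{9}$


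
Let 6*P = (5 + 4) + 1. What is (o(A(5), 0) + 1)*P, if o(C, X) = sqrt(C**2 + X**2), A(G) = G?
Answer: 10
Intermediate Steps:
P = 5/3 (P = ((5 + 4) + 1)/6 = (9 + 1)/6 = (1/6)*10 = 5/3 ≈ 1.6667)
(o(A(5), 0) + 1)*P = (sqrt(5**2 + 0**2) + 1)*(5/3) = (sqrt(25 + 0) + 1)*(5/3) = (sqrt(25) + 1)*(5/3) = (5 + 1)*(5/3) = 6*(5/3) = 10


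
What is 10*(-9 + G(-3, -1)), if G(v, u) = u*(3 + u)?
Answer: -110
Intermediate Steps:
10*(-9 + G(-3, -1)) = 10*(-9 - (3 - 1)) = 10*(-9 - 1*2) = 10*(-9 - 2) = 10*(-11) = -110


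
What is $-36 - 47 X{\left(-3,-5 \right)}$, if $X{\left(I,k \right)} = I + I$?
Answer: $246$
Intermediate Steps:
$X{\left(I,k \right)} = 2 I$
$-36 - 47 X{\left(-3,-5 \right)} = -36 - 47 \cdot 2 \left(-3\right) = -36 - -282 = -36 + 282 = 246$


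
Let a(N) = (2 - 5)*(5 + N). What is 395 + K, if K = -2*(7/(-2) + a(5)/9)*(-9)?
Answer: 272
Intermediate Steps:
a(N) = -15 - 3*N (a(N) = -3*(5 + N) = -15 - 3*N)
K = -123 (K = -2*(7/(-2) + (-15 - 3*5)/9)*(-9) = -2*(7*(-1/2) + (-15 - 15)*(1/9))*(-9) = -2*(-7/2 - 30*1/9)*(-9) = -2*(-7/2 - 10/3)*(-9) = -2*(-41/6)*(-9) = (41/3)*(-9) = -123)
395 + K = 395 - 123 = 272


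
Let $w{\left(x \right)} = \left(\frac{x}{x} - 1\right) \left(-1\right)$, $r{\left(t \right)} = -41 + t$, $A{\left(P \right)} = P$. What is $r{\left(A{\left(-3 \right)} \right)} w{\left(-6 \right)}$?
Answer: $0$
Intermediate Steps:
$w{\left(x \right)} = 0$ ($w{\left(x \right)} = \left(1 - 1\right) \left(-1\right) = 0 \left(-1\right) = 0$)
$r{\left(A{\left(-3 \right)} \right)} w{\left(-6 \right)} = \left(-41 - 3\right) 0 = \left(-44\right) 0 = 0$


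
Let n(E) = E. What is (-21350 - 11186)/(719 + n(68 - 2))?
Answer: -32536/785 ≈ -41.447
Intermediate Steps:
(-21350 - 11186)/(719 + n(68 - 2)) = (-21350 - 11186)/(719 + (68 - 2)) = -32536/(719 + 66) = -32536/785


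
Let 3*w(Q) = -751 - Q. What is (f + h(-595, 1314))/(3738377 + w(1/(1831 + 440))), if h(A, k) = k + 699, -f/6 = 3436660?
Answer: -140470072911/25467856979 ≈ -5.5156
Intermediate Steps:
f = -20619960 (f = -6*3436660 = -20619960)
h(A, k) = 699 + k
w(Q) = -751/3 - Q/3 (w(Q) = (-751 - Q)/3 = -751/3 - Q/3)
(f + h(-595, 1314))/(3738377 + w(1/(1831 + 440))) = (-20619960 + (699 + 1314))/(3738377 + (-751/3 - 1/(3*(1831 + 440)))) = (-20619960 + 2013)/(3738377 + (-751/3 - ⅓/2271)) = -20617947/(3738377 + (-751/3 - ⅓*1/2271)) = -20617947/(3738377 + (-751/3 - 1/6813)) = -20617947/(3738377 - 1705522/6813) = -20617947/25467856979/6813 = -20617947*6813/25467856979 = -140470072911/25467856979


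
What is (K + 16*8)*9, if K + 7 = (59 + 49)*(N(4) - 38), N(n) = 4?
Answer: -31959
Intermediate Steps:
K = -3679 (K = -7 + (59 + 49)*(4 - 38) = -7 + 108*(-34) = -7 - 3672 = -3679)
(K + 16*8)*9 = (-3679 + 16*8)*9 = (-3679 + 128)*9 = -3551*9 = -31959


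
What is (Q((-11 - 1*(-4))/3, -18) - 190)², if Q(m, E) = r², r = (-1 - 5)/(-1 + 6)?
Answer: 22221796/625 ≈ 35555.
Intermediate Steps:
r = -6/5 ≈ -1.2000
Q(m, E) = 36/25 (Q(m, E) = (-6/5)² = 36/25)
(Q((-11 - 1*(-4))/3, -18) - 190)² = (36/25 - 190)² = (-4714/25)² = 22221796/625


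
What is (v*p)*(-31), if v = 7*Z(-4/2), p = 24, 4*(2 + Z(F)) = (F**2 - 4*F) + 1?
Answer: -6510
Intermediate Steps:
Z(F) = -7/4 - F + F**2/4 (Z(F) = -2 + ((F**2 - 4*F) + 1)/4 = -2 + (1 + F**2 - 4*F)/4 = -2 + (1/4 - F + F**2/4) = -7/4 - F + F**2/4)
v = 35/4 (v = 7*(-7/4 - (-4)/2 + (-4/2)**2/4) = 7*(-7/4 - (-4)/2 + (-4*1/2)**2/4) = 7*(-7/4 - 1*(-2) + (1/4)*(-2)**2) = 7*(-7/4 + 2 + (1/4)*4) = 7*(-7/4 + 2 + 1) = 7*(5/4) = 35/4 ≈ 8.7500)
(v*p)*(-31) = ((35/4)*24)*(-31) = 210*(-31) = -6510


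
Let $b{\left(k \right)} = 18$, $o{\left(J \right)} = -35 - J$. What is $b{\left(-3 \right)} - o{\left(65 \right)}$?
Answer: $118$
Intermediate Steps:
$b{\left(-3 \right)} - o{\left(65 \right)} = 18 - \left(-35 - 65\right) = 18 - -100 = 18 + 100 = 118$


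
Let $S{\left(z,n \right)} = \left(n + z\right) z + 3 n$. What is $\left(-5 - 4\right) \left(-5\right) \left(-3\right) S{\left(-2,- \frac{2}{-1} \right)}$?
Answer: $-810$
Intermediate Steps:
$S{\left(z,n \right)} = 3 n + z \left(n + z\right)$ ($S{\left(z,n \right)} = z \left(n + z\right) + 3 n = 3 n + z \left(n + z\right)$)
$\left(-5 - 4\right) \left(-5\right) \left(-3\right) S{\left(-2,- \frac{2}{-1} \right)} = \left(-5 - 4\right) \left(-5\right) \left(-3\right) \left(\left(-2\right)^{2} + 3 \left(- \frac{2}{-1}\right) + - \frac{2}{-1} \left(-2\right)\right) = \left(-9\right) \left(-5\right) \left(-3\right) \left(4 + 3 \left(\left(-2\right) \left(-1\right)\right) + \left(-2\right) \left(-1\right) \left(-2\right)\right) = 45 \left(-3\right) \left(4 + 3 \cdot 2 + 2 \left(-2\right)\right) = - 135 \left(4 + 6 - 4\right) = \left(-135\right) 6 = -810$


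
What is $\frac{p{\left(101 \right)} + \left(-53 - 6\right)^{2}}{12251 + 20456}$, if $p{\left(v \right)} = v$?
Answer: $\frac{3582}{32707} \approx 0.10952$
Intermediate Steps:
$\frac{p{\left(101 \right)} + \left(-53 - 6\right)^{2}}{12251 + 20456} = \frac{101 + \left(-53 - 6\right)^{2}}{12251 + 20456} = \frac{101 + \left(-59\right)^{2}}{32707} = \left(101 + 3481\right) \frac{1}{32707} = 3582 \cdot \frac{1}{32707} = \frac{3582}{32707}$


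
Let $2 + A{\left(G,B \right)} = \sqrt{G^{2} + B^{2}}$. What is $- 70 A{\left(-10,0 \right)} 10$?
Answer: $-5600$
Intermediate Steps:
$A{\left(G,B \right)} = -2 + \sqrt{B^{2} + G^{2}}$ ($A{\left(G,B \right)} = -2 + \sqrt{G^{2} + B^{2}} = -2 + \sqrt{B^{2} + G^{2}}$)
$- 70 A{\left(-10,0 \right)} 10 = - 70 \left(-2 + \sqrt{0^{2} + \left(-10\right)^{2}}\right) 10 = - 70 \left(-2 + \sqrt{0 + 100}\right) 10 = - 70 \left(-2 + \sqrt{100}\right) 10 = - 70 \left(-2 + 10\right) 10 = \left(-70\right) 8 \cdot 10 = \left(-560\right) 10 = -5600$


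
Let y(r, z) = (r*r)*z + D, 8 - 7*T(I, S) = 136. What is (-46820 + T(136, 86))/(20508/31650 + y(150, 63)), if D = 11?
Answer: -1729503700/52341617601 ≈ -0.033043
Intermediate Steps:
T(I, S) = -128/7 (T(I, S) = 8/7 - ⅐*136 = 8/7 - 136/7 = -128/7)
y(r, z) = 11 + z*r² (y(r, z) = (r*r)*z + 11 = r²*z + 11 = z*r² + 11 = 11 + z*r²)
(-46820 + T(136, 86))/(20508/31650 + y(150, 63)) = (-46820 - 128/7)/(20508/31650 + (11 + 63*150²)) = -327868/(7*(20508*(1/31650) + (11 + 63*22500))) = -327868/(7*(3418/5275 + (11 + 1417500))) = -327868/(7*(3418/5275 + 1417511)) = -327868/(7*7477373943/5275) = -327868/7*5275/7477373943 = -1729503700/52341617601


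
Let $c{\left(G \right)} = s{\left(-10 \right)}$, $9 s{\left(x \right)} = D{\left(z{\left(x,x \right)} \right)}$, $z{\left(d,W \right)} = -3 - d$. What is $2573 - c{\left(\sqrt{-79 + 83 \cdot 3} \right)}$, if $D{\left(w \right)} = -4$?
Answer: $\frac{23161}{9} \approx 2573.4$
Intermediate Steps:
$s{\left(x \right)} = - \frac{4}{9}$ ($s{\left(x \right)} = \frac{1}{9} \left(-4\right) = - \frac{4}{9}$)
$c{\left(G \right)} = - \frac{4}{9}$
$2573 - c{\left(\sqrt{-79 + 83 \cdot 3} \right)} = 2573 - - \frac{4}{9} = 2573 + \frac{4}{9} = \frac{23161}{9}$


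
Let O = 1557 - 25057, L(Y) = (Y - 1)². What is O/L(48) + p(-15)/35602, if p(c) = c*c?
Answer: -17790425/1673294 ≈ -10.632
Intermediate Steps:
L(Y) = (-1 + Y)²
O = -23500
p(c) = c²
O/L(48) + p(-15)/35602 = -23500/(-1 + 48)² + (-15)²/35602 = -23500/(47²) + 225*(1/35602) = -23500/2209 + 225/35602 = -23500*1/2209 + 225/35602 = -500/47 + 225/35602 = -17790425/1673294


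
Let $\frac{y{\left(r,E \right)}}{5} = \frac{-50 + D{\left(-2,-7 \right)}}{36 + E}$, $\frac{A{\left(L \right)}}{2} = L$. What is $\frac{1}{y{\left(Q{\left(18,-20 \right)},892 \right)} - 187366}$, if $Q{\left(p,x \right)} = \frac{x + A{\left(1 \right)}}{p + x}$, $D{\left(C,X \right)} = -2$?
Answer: $- \frac{232}{43468977} \approx -5.3371 \cdot 10^{-6}$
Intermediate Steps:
$A{\left(L \right)} = 2 L$
$Q{\left(p,x \right)} = \frac{2 + x}{p + x}$ ($Q{\left(p,x \right)} = \frac{x + 2 \cdot 1}{p + x} = \frac{x + 2}{p + x} = \frac{2 + x}{p + x}$)
$y{\left(r,E \right)} = - \frac{260}{36 + E}$ ($y{\left(r,E \right)} = 5 \frac{-50 - 2}{36 + E} = 5 \left(- \frac{52}{36 + E}\right) = - \frac{260}{36 + E}$)
$\frac{1}{y{\left(Q{\left(18,-20 \right)},892 \right)} - 187366} = \frac{1}{- \frac{260}{36 + 892} - 187366} = \frac{1}{- \frac{260}{928} - 187366} = \frac{1}{\left(-260\right) \frac{1}{928} - 187366} = \frac{1}{- \frac{65}{232} - 187366} = \frac{1}{- \frac{43468977}{232}} = - \frac{232}{43468977}$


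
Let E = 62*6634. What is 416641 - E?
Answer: 5333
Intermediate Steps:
E = 411308
416641 - E = 416641 - 1*411308 = 416641 - 411308 = 5333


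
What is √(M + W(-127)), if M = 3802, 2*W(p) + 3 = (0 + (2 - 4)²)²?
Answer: √15234/2 ≈ 61.713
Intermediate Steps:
W(p) = 13/2 (W(p) = -3/2 + (0 + (2 - 4)²)²/2 = -3/2 + (0 + (-2)²)²/2 = -3/2 + (0 + 4)²/2 = -3/2 + (½)*4² = -3/2 + (½)*16 = -3/2 + 8 = 13/2)
√(M + W(-127)) = √(3802 + 13/2) = √(7617/2) = √15234/2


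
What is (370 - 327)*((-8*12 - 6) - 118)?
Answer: -9460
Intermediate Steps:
(370 - 327)*((-8*12 - 6) - 118) = 43*((-96 - 6) - 118) = 43*(-102 - 118) = 43*(-220) = -9460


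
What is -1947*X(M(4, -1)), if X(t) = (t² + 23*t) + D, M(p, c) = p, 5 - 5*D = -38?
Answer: -1135101/5 ≈ -2.2702e+5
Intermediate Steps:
D = 43/5 (D = 1 - ⅕*(-38) = 1 + 38/5 = 43/5 ≈ 8.6000)
X(t) = 43/5 + t² + 23*t (X(t) = (t² + 23*t) + 43/5 = 43/5 + t² + 23*t)
-1947*X(M(4, -1)) = -1947*(43/5 + 4² + 23*4) = -1947*(43/5 + 16 + 92) = -1947*583/5 = -1135101/5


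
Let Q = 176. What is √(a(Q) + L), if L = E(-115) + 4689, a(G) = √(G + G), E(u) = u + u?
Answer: √(4459 + 4*√22) ≈ 66.916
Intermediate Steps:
E(u) = 2*u
a(G) = √2*√G (a(G) = √(2*G) = √2*√G)
L = 4459 (L = 2*(-115) + 4689 = -230 + 4689 = 4459)
√(a(Q) + L) = √(√2*√176 + 4459) = √(√2*(4*√11) + 4459) = √(4*√22 + 4459) = √(4459 + 4*√22)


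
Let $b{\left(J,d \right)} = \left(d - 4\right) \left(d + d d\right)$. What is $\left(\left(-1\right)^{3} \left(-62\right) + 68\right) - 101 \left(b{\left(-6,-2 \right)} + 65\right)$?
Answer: $-5223$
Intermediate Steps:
$b{\left(J,d \right)} = \left(-4 + d\right) \left(d + d^{2}\right)$
$\left(\left(-1\right)^{3} \left(-62\right) + 68\right) - 101 \left(b{\left(-6,-2 \right)} + 65\right) = \left(\left(-1\right)^{3} \left(-62\right) + 68\right) - 101 \left(- 2 \left(-4 + \left(-2\right)^{2} - -6\right) + 65\right) = \left(\left(-1\right) \left(-62\right) + 68\right) - 101 \left(- 2 \left(-4 + 4 + 6\right) + 65\right) = \left(62 + 68\right) - 101 \left(\left(-2\right) 6 + 65\right) = 130 - 101 \left(-12 + 65\right) = 130 - 101 \cdot 53 = 130 - 5353 = -5223$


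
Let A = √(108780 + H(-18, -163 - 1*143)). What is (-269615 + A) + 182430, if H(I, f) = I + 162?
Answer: -87185 + 2*√27231 ≈ -86855.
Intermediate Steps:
H(I, f) = 162 + I
A = 2*√27231 (A = √(108780 + (162 - 18)) = √(108780 + 144) = √108924 = 2*√27231 ≈ 330.04)
(-269615 + A) + 182430 = (-269615 + 2*√27231) + 182430 = -87185 + 2*√27231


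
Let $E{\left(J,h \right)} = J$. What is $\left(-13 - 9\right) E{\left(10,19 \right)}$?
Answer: $-220$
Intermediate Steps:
$\left(-13 - 9\right) E{\left(10,19 \right)} = \left(-13 - 9\right) 10 = \left(-22\right) 10 = -220$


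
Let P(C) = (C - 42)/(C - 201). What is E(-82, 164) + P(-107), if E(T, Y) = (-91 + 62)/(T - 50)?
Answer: 325/462 ≈ 0.70346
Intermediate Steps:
E(T, Y) = -29/(-50 + T)
P(C) = (-42 + C)/(-201 + C)
E(-82, 164) + P(-107) = -29/(-50 - 82) + (-42 - 107)/(-201 - 107) = -29/(-132) - 149/(-308) = -29*(-1/132) - 1/308*(-149) = 29/132 + 149/308 = 325/462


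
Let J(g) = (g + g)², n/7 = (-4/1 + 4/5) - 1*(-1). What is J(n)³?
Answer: 13339032325696/15625 ≈ 8.5370e+8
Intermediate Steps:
n = -77/5 (n = 7*((-4/1 + 4/5) - 1*(-1)) = 7*((-4*1 + 4*(⅕)) + 1) = 7*((-4 + ⅘) + 1) = 7*(-16/5 + 1) = 7*(-11/5) = -77/5 ≈ -15.400)
J(g) = 4*g² (J(g) = (2*g)² = 4*g²)
J(n)³ = (4*(-77/5)²)³ = (4*(5929/25))³ = (23716/25)³ = 13339032325696/15625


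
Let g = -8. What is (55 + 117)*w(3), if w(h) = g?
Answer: -1376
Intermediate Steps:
w(h) = -8
(55 + 117)*w(3) = (55 + 117)*(-8) = 172*(-8) = -1376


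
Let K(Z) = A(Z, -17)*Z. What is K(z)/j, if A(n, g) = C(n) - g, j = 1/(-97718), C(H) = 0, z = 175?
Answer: -290711050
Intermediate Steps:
j = -1/97718 ≈ -1.0234e-5
A(n, g) = -g (A(n, g) = 0 - g = -g)
K(Z) = 17*Z (K(Z) = (-1*(-17))*Z = 17*Z)
K(z)/j = (17*175)/(-1/97718) = 2975*(-97718) = -290711050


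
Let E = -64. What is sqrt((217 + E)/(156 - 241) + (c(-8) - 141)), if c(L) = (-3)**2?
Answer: I*sqrt(3345)/5 ≈ 11.567*I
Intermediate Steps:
c(L) = 9
sqrt((217 + E)/(156 - 241) + (c(-8) - 141)) = sqrt((217 - 64)/(156 - 241) + (9 - 141)) = sqrt(153/(-85) - 132) = sqrt(153*(-1/85) - 132) = sqrt(-9/5 - 132) = sqrt(-669/5) = I*sqrt(3345)/5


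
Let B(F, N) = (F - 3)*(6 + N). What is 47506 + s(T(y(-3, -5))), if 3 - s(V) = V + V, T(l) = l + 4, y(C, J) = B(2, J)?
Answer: 47503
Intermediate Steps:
B(F, N) = (-3 + F)*(6 + N)
y(C, J) = -6 - J (y(C, J) = -18 - 3*J + 6*2 + 2*J = -18 - 3*J + 12 + 2*J = -6 - J)
T(l) = 4 + l
s(V) = 3 - 2*V (s(V) = 3 - (V + V) = 3 - 2*V)
47506 + s(T(y(-3, -5))) = 47506 + (3 - 2*(4 + (-6 - 1*(-5)))) = 47506 + (3 - 2*(4 + (-6 + 5))) = 47506 + (3 - 2*(4 - 1)) = 47506 + (3 - 2*3) = 47506 + (3 - 6) = 47506 - 3 = 47503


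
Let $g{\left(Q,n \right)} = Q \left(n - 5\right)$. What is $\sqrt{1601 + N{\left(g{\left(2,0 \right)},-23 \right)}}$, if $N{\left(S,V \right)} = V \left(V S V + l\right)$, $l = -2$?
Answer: $\sqrt{123317} \approx 351.17$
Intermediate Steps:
$g{\left(Q,n \right)} = Q \left(-5 + n\right)$
$N{\left(S,V \right)} = V \left(-2 + S V^{2}\right)$ ($N{\left(S,V \right)} = V \left(V S V - 2\right) = V \left(S V V - 2\right) = V \left(S V^{2} - 2\right) = V \left(-2 + S V^{2}\right)$)
$\sqrt{1601 + N{\left(g{\left(2,0 \right)},-23 \right)}} = \sqrt{1601 - 23 \left(-2 + 2 \left(-5 + 0\right) \left(-23\right)^{2}\right)} = \sqrt{1601 - 23 \left(-2 + 2 \left(-5\right) 529\right)} = \sqrt{1601 - 23 \left(-2 - 5290\right)} = \sqrt{1601 - -121716} = \sqrt{1601 + 121716} = \sqrt{123317}$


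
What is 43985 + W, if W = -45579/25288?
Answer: 1112247101/25288 ≈ 43983.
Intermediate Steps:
W = -45579/25288 (W = -45579*1/25288 = -45579/25288 ≈ -1.8024)
43985 + W = 43985 - 45579/25288 = 1112247101/25288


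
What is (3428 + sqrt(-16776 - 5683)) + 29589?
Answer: 33017 + I*sqrt(22459) ≈ 33017.0 + 149.86*I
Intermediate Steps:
(3428 + sqrt(-16776 - 5683)) + 29589 = (3428 + sqrt(-22459)) + 29589 = (3428 + I*sqrt(22459)) + 29589 = 33017 + I*sqrt(22459)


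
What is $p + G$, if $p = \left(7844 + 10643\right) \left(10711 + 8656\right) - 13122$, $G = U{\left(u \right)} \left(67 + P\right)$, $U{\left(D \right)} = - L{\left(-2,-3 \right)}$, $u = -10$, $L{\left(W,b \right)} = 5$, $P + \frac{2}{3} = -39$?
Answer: $\frac{1074073411}{3} \approx 3.5802 \cdot 10^{8}$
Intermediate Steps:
$P = - \frac{119}{3}$ ($P = - \frac{2}{3} - 39 = - \frac{119}{3} \approx -39.667$)
$U{\left(D \right)} = -5$ ($U{\left(D \right)} = \left(-1\right) 5 = -5$)
$G = - \frac{410}{3}$ ($G = - 5 \left(67 - \frac{119}{3}\right) = \left(-5\right) \frac{82}{3} = - \frac{410}{3} \approx -136.67$)
$p = 358024607$ ($p = 18487 \cdot 19367 - 13122 = 358037729 - 13122 = 358024607$)
$p + G = 358024607 - \frac{410}{3} = \frac{1074073411}{3}$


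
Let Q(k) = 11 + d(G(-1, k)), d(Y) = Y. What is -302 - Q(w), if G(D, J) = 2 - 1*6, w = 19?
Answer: -309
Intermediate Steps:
G(D, J) = -4 (G(D, J) = 2 - 6 = -4)
Q(k) = 7 (Q(k) = 11 - 4 = 7)
-302 - Q(w) = -302 - 1*7 = -302 - 7 = -309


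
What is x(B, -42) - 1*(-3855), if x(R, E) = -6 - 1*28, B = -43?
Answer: 3821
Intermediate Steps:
x(R, E) = -34 (x(R, E) = -6 - 28 = -34)
x(B, -42) - 1*(-3855) = -34 - 1*(-3855) = -34 + 3855 = 3821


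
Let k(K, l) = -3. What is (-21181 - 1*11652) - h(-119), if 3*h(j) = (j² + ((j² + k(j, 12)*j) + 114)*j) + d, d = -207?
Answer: 1628755/3 ≈ 5.4292e+5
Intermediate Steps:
h(j) = -69 + j²/3 + j*(114 + j² - 3*j)/3 (h(j) = ((j² + ((j² - 3*j) + 114)*j) - 207)/3 = ((j² + (114 + j² - 3*j)*j) - 207)/3 = ((j² + j*(114 + j² - 3*j)) - 207)/3 = (-207 + j² + j*(114 + j² - 3*j))/3 = -69 + j²/3 + j*(114 + j² - 3*j)/3)
(-21181 - 1*11652) - h(-119) = (-21181 - 1*11652) - (-69 + 38*(-119) - ⅔*(-119)² + (⅓)*(-119)³) = (-21181 - 11652) - (-69 - 4522 - ⅔*14161 + (⅓)*(-1685159)) = -32833 - (-69 - 4522 - 28322/3 - 1685159/3) = -32833 - 1*(-1727254/3) = -32833 + 1727254/3 = 1628755/3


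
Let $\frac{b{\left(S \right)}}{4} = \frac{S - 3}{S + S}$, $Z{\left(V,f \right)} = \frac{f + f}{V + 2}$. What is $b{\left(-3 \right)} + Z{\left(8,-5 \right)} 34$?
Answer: $-30$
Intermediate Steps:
$Z{\left(V,f \right)} = \frac{2 f}{2 + V}$
$b{\left(S \right)} = \frac{2 \left(-3 + S\right)}{S}$ ($b{\left(S \right)} = 4 \frac{S - 3}{S + S} = 4 \frac{-3 + S}{2 S} = \frac{2 \left(-3 + S\right)}{S}$)
$b{\left(-3 \right)} + Z{\left(8,-5 \right)} 34 = \left(2 - \frac{6}{-3}\right) + 2 \left(-5\right) \frac{1}{2 + 8} \cdot 34 = \left(2 - -2\right) + 2 \left(-5\right) \frac{1}{10} \cdot 34 = \left(2 + 2\right) + 2 \left(-5\right) \frac{1}{10} \cdot 34 = 4 - 34 = -30$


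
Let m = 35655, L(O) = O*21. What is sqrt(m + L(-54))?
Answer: sqrt(34521) ≈ 185.80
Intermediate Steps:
L(O) = 21*O
sqrt(m + L(-54)) = sqrt(35655 + 21*(-54)) = sqrt(35655 - 1134) = sqrt(34521)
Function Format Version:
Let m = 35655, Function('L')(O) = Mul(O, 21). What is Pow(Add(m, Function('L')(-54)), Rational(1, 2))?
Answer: Pow(34521, Rational(1, 2)) ≈ 185.80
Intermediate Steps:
Function('L')(O) = Mul(21, O)
Pow(Add(m, Function('L')(-54)), Rational(1, 2)) = Pow(Add(35655, Mul(21, -54)), Rational(1, 2)) = Pow(Add(35655, -1134), Rational(1, 2)) = Pow(34521, Rational(1, 2))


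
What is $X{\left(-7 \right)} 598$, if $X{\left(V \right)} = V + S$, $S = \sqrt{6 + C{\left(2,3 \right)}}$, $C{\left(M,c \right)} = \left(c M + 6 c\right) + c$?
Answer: $-4186 + 598 \sqrt{33} \approx -750.75$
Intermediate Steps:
$C{\left(M,c \right)} = 7 c + M c$ ($C{\left(M,c \right)} = \left(M c + 6 c\right) + c = \left(6 c + M c\right) + c = 7 c + M c$)
$S = \sqrt{33}$ ($S = \sqrt{6 + 3 \left(7 + 2\right)} = \sqrt{6 + 3 \cdot 9} = \sqrt{6 + 27} = \sqrt{33} \approx 5.7446$)
$X{\left(V \right)} = V + \sqrt{33}$
$X{\left(-7 \right)} 598 = \left(-7 + \sqrt{33}\right) 598 = -4186 + 598 \sqrt{33}$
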